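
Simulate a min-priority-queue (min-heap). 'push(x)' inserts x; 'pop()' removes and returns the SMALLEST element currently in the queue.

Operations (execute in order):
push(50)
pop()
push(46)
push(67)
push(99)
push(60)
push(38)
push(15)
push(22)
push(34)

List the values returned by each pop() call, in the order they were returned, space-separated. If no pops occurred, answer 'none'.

push(50): heap contents = [50]
pop() → 50: heap contents = []
push(46): heap contents = [46]
push(67): heap contents = [46, 67]
push(99): heap contents = [46, 67, 99]
push(60): heap contents = [46, 60, 67, 99]
push(38): heap contents = [38, 46, 60, 67, 99]
push(15): heap contents = [15, 38, 46, 60, 67, 99]
push(22): heap contents = [15, 22, 38, 46, 60, 67, 99]
push(34): heap contents = [15, 22, 34, 38, 46, 60, 67, 99]

Answer: 50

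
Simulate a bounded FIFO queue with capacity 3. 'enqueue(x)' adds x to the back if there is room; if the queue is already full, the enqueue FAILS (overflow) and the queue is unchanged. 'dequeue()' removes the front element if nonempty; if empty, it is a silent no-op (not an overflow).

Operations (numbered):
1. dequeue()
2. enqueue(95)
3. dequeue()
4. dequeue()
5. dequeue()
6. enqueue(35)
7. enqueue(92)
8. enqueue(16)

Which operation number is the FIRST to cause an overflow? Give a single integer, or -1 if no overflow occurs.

Answer: -1

Derivation:
1. dequeue(): empty, no-op, size=0
2. enqueue(95): size=1
3. dequeue(): size=0
4. dequeue(): empty, no-op, size=0
5. dequeue(): empty, no-op, size=0
6. enqueue(35): size=1
7. enqueue(92): size=2
8. enqueue(16): size=3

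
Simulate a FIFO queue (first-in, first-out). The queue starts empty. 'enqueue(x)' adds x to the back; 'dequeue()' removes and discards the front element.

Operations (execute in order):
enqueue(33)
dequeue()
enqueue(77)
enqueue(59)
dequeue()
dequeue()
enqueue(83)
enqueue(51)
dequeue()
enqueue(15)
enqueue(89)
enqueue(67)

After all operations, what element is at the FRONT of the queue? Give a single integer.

Answer: 51

Derivation:
enqueue(33): queue = [33]
dequeue(): queue = []
enqueue(77): queue = [77]
enqueue(59): queue = [77, 59]
dequeue(): queue = [59]
dequeue(): queue = []
enqueue(83): queue = [83]
enqueue(51): queue = [83, 51]
dequeue(): queue = [51]
enqueue(15): queue = [51, 15]
enqueue(89): queue = [51, 15, 89]
enqueue(67): queue = [51, 15, 89, 67]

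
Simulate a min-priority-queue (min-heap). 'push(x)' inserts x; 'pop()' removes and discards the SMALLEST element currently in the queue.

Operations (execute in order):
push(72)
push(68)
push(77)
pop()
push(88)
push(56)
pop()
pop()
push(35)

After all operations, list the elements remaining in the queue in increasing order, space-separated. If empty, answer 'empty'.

push(72): heap contents = [72]
push(68): heap contents = [68, 72]
push(77): heap contents = [68, 72, 77]
pop() → 68: heap contents = [72, 77]
push(88): heap contents = [72, 77, 88]
push(56): heap contents = [56, 72, 77, 88]
pop() → 56: heap contents = [72, 77, 88]
pop() → 72: heap contents = [77, 88]
push(35): heap contents = [35, 77, 88]

Answer: 35 77 88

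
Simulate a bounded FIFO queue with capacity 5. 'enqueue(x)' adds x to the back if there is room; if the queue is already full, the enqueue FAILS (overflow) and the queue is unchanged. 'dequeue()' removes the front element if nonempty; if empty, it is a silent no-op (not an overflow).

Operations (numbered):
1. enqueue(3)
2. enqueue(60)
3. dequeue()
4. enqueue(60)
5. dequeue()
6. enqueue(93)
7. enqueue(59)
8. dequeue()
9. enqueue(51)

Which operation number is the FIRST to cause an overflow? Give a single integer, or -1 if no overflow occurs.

Answer: -1

Derivation:
1. enqueue(3): size=1
2. enqueue(60): size=2
3. dequeue(): size=1
4. enqueue(60): size=2
5. dequeue(): size=1
6. enqueue(93): size=2
7. enqueue(59): size=3
8. dequeue(): size=2
9. enqueue(51): size=3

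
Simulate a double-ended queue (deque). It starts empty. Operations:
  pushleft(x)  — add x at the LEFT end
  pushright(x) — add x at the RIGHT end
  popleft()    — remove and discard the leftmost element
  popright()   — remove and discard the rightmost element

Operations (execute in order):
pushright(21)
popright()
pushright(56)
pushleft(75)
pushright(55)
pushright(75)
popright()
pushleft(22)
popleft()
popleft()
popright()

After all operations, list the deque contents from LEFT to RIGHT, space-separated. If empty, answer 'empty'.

Answer: 56

Derivation:
pushright(21): [21]
popright(): []
pushright(56): [56]
pushleft(75): [75, 56]
pushright(55): [75, 56, 55]
pushright(75): [75, 56, 55, 75]
popright(): [75, 56, 55]
pushleft(22): [22, 75, 56, 55]
popleft(): [75, 56, 55]
popleft(): [56, 55]
popright(): [56]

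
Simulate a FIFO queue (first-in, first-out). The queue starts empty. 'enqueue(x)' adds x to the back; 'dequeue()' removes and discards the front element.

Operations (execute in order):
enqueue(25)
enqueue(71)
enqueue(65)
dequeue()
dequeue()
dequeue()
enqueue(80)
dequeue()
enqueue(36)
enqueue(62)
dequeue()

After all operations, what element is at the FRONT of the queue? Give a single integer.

enqueue(25): queue = [25]
enqueue(71): queue = [25, 71]
enqueue(65): queue = [25, 71, 65]
dequeue(): queue = [71, 65]
dequeue(): queue = [65]
dequeue(): queue = []
enqueue(80): queue = [80]
dequeue(): queue = []
enqueue(36): queue = [36]
enqueue(62): queue = [36, 62]
dequeue(): queue = [62]

Answer: 62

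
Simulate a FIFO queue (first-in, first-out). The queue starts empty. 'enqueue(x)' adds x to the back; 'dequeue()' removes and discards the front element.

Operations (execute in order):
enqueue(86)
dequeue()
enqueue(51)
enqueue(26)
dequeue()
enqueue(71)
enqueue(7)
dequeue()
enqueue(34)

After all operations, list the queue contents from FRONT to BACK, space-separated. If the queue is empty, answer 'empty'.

Answer: 71 7 34

Derivation:
enqueue(86): [86]
dequeue(): []
enqueue(51): [51]
enqueue(26): [51, 26]
dequeue(): [26]
enqueue(71): [26, 71]
enqueue(7): [26, 71, 7]
dequeue(): [71, 7]
enqueue(34): [71, 7, 34]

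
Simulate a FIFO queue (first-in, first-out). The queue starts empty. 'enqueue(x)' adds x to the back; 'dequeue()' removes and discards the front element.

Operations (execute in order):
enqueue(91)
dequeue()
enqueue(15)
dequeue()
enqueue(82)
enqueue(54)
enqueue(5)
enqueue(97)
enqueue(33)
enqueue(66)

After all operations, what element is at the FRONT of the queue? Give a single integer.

Answer: 82

Derivation:
enqueue(91): queue = [91]
dequeue(): queue = []
enqueue(15): queue = [15]
dequeue(): queue = []
enqueue(82): queue = [82]
enqueue(54): queue = [82, 54]
enqueue(5): queue = [82, 54, 5]
enqueue(97): queue = [82, 54, 5, 97]
enqueue(33): queue = [82, 54, 5, 97, 33]
enqueue(66): queue = [82, 54, 5, 97, 33, 66]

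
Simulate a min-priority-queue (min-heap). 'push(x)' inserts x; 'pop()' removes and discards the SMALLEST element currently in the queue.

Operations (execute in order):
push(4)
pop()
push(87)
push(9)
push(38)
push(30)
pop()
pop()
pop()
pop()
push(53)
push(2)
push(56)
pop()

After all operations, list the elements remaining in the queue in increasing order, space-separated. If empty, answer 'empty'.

push(4): heap contents = [4]
pop() → 4: heap contents = []
push(87): heap contents = [87]
push(9): heap contents = [9, 87]
push(38): heap contents = [9, 38, 87]
push(30): heap contents = [9, 30, 38, 87]
pop() → 9: heap contents = [30, 38, 87]
pop() → 30: heap contents = [38, 87]
pop() → 38: heap contents = [87]
pop() → 87: heap contents = []
push(53): heap contents = [53]
push(2): heap contents = [2, 53]
push(56): heap contents = [2, 53, 56]
pop() → 2: heap contents = [53, 56]

Answer: 53 56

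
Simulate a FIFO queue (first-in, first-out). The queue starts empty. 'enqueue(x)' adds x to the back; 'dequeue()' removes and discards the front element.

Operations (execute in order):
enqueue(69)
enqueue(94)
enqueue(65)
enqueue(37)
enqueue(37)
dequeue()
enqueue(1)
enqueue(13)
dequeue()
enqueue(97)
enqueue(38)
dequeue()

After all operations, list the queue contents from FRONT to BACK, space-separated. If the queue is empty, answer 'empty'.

Answer: 37 37 1 13 97 38

Derivation:
enqueue(69): [69]
enqueue(94): [69, 94]
enqueue(65): [69, 94, 65]
enqueue(37): [69, 94, 65, 37]
enqueue(37): [69, 94, 65, 37, 37]
dequeue(): [94, 65, 37, 37]
enqueue(1): [94, 65, 37, 37, 1]
enqueue(13): [94, 65, 37, 37, 1, 13]
dequeue(): [65, 37, 37, 1, 13]
enqueue(97): [65, 37, 37, 1, 13, 97]
enqueue(38): [65, 37, 37, 1, 13, 97, 38]
dequeue(): [37, 37, 1, 13, 97, 38]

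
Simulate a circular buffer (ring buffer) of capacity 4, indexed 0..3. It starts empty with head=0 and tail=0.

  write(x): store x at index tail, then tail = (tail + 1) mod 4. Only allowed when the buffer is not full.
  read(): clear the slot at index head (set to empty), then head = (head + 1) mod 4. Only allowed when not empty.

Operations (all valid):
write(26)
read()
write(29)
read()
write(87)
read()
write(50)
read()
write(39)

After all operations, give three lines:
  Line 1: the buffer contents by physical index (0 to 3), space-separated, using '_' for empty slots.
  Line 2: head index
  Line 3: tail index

Answer: 39 _ _ _
0
1

Derivation:
write(26): buf=[26 _ _ _], head=0, tail=1, size=1
read(): buf=[_ _ _ _], head=1, tail=1, size=0
write(29): buf=[_ 29 _ _], head=1, tail=2, size=1
read(): buf=[_ _ _ _], head=2, tail=2, size=0
write(87): buf=[_ _ 87 _], head=2, tail=3, size=1
read(): buf=[_ _ _ _], head=3, tail=3, size=0
write(50): buf=[_ _ _ 50], head=3, tail=0, size=1
read(): buf=[_ _ _ _], head=0, tail=0, size=0
write(39): buf=[39 _ _ _], head=0, tail=1, size=1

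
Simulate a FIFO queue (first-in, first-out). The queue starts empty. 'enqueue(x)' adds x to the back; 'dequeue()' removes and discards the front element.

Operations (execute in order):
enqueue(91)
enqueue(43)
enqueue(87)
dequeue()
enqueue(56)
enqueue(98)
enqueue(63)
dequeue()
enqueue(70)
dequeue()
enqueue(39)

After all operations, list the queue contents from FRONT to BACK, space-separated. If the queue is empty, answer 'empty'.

Answer: 56 98 63 70 39

Derivation:
enqueue(91): [91]
enqueue(43): [91, 43]
enqueue(87): [91, 43, 87]
dequeue(): [43, 87]
enqueue(56): [43, 87, 56]
enqueue(98): [43, 87, 56, 98]
enqueue(63): [43, 87, 56, 98, 63]
dequeue(): [87, 56, 98, 63]
enqueue(70): [87, 56, 98, 63, 70]
dequeue(): [56, 98, 63, 70]
enqueue(39): [56, 98, 63, 70, 39]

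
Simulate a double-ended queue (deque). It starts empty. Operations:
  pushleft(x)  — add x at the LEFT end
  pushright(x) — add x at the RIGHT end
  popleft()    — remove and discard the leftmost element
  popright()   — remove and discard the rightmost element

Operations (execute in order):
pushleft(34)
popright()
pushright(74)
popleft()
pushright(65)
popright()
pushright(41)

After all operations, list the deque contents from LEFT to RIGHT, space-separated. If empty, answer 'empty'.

Answer: 41

Derivation:
pushleft(34): [34]
popright(): []
pushright(74): [74]
popleft(): []
pushright(65): [65]
popright(): []
pushright(41): [41]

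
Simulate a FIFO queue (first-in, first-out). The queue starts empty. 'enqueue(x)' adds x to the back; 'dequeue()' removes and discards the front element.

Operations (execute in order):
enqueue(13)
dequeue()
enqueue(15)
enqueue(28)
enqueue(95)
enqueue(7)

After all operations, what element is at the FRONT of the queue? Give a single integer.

enqueue(13): queue = [13]
dequeue(): queue = []
enqueue(15): queue = [15]
enqueue(28): queue = [15, 28]
enqueue(95): queue = [15, 28, 95]
enqueue(7): queue = [15, 28, 95, 7]

Answer: 15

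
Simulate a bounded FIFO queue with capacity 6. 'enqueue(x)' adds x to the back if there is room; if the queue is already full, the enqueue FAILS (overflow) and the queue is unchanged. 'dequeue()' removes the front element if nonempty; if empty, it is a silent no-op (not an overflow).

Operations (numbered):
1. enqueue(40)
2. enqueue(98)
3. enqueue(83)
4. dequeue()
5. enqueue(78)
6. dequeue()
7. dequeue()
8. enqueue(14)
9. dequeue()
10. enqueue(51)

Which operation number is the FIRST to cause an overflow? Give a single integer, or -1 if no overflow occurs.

Answer: -1

Derivation:
1. enqueue(40): size=1
2. enqueue(98): size=2
3. enqueue(83): size=3
4. dequeue(): size=2
5. enqueue(78): size=3
6. dequeue(): size=2
7. dequeue(): size=1
8. enqueue(14): size=2
9. dequeue(): size=1
10. enqueue(51): size=2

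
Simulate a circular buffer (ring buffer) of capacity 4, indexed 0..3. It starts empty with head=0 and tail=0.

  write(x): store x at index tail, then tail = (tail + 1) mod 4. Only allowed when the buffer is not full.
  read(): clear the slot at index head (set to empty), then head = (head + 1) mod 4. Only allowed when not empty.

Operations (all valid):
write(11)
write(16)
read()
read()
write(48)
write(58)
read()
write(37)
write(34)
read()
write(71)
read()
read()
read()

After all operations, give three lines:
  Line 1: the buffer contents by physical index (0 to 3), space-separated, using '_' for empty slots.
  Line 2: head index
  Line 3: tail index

Answer: _ _ _ _
3
3

Derivation:
write(11): buf=[11 _ _ _], head=0, tail=1, size=1
write(16): buf=[11 16 _ _], head=0, tail=2, size=2
read(): buf=[_ 16 _ _], head=1, tail=2, size=1
read(): buf=[_ _ _ _], head=2, tail=2, size=0
write(48): buf=[_ _ 48 _], head=2, tail=3, size=1
write(58): buf=[_ _ 48 58], head=2, tail=0, size=2
read(): buf=[_ _ _ 58], head=3, tail=0, size=1
write(37): buf=[37 _ _ 58], head=3, tail=1, size=2
write(34): buf=[37 34 _ 58], head=3, tail=2, size=3
read(): buf=[37 34 _ _], head=0, tail=2, size=2
write(71): buf=[37 34 71 _], head=0, tail=3, size=3
read(): buf=[_ 34 71 _], head=1, tail=3, size=2
read(): buf=[_ _ 71 _], head=2, tail=3, size=1
read(): buf=[_ _ _ _], head=3, tail=3, size=0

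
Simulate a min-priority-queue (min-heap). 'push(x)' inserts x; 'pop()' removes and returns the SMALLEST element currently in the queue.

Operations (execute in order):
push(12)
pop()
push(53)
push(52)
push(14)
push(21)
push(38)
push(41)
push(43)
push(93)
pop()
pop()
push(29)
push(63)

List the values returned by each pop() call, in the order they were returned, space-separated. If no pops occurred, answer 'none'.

Answer: 12 14 21

Derivation:
push(12): heap contents = [12]
pop() → 12: heap contents = []
push(53): heap contents = [53]
push(52): heap contents = [52, 53]
push(14): heap contents = [14, 52, 53]
push(21): heap contents = [14, 21, 52, 53]
push(38): heap contents = [14, 21, 38, 52, 53]
push(41): heap contents = [14, 21, 38, 41, 52, 53]
push(43): heap contents = [14, 21, 38, 41, 43, 52, 53]
push(93): heap contents = [14, 21, 38, 41, 43, 52, 53, 93]
pop() → 14: heap contents = [21, 38, 41, 43, 52, 53, 93]
pop() → 21: heap contents = [38, 41, 43, 52, 53, 93]
push(29): heap contents = [29, 38, 41, 43, 52, 53, 93]
push(63): heap contents = [29, 38, 41, 43, 52, 53, 63, 93]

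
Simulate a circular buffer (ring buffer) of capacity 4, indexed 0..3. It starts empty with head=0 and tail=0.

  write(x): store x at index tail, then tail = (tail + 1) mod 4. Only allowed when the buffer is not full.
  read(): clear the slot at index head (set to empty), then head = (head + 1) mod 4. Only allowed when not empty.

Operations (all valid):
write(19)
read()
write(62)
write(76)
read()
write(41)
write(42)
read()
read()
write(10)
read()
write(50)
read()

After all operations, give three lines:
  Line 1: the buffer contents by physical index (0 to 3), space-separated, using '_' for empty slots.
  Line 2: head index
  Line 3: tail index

Answer: _ _ 50 _
2
3

Derivation:
write(19): buf=[19 _ _ _], head=0, tail=1, size=1
read(): buf=[_ _ _ _], head=1, tail=1, size=0
write(62): buf=[_ 62 _ _], head=1, tail=2, size=1
write(76): buf=[_ 62 76 _], head=1, tail=3, size=2
read(): buf=[_ _ 76 _], head=2, tail=3, size=1
write(41): buf=[_ _ 76 41], head=2, tail=0, size=2
write(42): buf=[42 _ 76 41], head=2, tail=1, size=3
read(): buf=[42 _ _ 41], head=3, tail=1, size=2
read(): buf=[42 _ _ _], head=0, tail=1, size=1
write(10): buf=[42 10 _ _], head=0, tail=2, size=2
read(): buf=[_ 10 _ _], head=1, tail=2, size=1
write(50): buf=[_ 10 50 _], head=1, tail=3, size=2
read(): buf=[_ _ 50 _], head=2, tail=3, size=1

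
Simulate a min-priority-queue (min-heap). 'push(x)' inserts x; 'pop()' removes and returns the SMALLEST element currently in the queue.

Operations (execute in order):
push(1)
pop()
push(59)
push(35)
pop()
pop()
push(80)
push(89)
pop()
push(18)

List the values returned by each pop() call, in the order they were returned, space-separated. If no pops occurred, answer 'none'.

push(1): heap contents = [1]
pop() → 1: heap contents = []
push(59): heap contents = [59]
push(35): heap contents = [35, 59]
pop() → 35: heap contents = [59]
pop() → 59: heap contents = []
push(80): heap contents = [80]
push(89): heap contents = [80, 89]
pop() → 80: heap contents = [89]
push(18): heap contents = [18, 89]

Answer: 1 35 59 80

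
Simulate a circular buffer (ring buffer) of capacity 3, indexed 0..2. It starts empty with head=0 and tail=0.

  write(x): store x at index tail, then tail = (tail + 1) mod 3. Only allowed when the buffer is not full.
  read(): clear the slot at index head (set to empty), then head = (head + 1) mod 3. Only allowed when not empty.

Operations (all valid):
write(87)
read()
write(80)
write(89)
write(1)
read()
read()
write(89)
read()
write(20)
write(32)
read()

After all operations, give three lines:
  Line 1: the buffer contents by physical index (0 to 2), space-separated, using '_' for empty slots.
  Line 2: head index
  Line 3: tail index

Answer: 32 _ 20
2
1

Derivation:
write(87): buf=[87 _ _], head=0, tail=1, size=1
read(): buf=[_ _ _], head=1, tail=1, size=0
write(80): buf=[_ 80 _], head=1, tail=2, size=1
write(89): buf=[_ 80 89], head=1, tail=0, size=2
write(1): buf=[1 80 89], head=1, tail=1, size=3
read(): buf=[1 _ 89], head=2, tail=1, size=2
read(): buf=[1 _ _], head=0, tail=1, size=1
write(89): buf=[1 89 _], head=0, tail=2, size=2
read(): buf=[_ 89 _], head=1, tail=2, size=1
write(20): buf=[_ 89 20], head=1, tail=0, size=2
write(32): buf=[32 89 20], head=1, tail=1, size=3
read(): buf=[32 _ 20], head=2, tail=1, size=2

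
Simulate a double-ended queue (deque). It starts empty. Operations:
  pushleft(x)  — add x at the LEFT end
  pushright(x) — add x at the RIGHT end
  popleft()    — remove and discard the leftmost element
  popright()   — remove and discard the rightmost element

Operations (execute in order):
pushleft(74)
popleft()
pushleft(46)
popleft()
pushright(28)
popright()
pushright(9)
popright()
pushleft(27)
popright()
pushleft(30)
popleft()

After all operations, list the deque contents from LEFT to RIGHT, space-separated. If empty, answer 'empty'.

pushleft(74): [74]
popleft(): []
pushleft(46): [46]
popleft(): []
pushright(28): [28]
popright(): []
pushright(9): [9]
popright(): []
pushleft(27): [27]
popright(): []
pushleft(30): [30]
popleft(): []

Answer: empty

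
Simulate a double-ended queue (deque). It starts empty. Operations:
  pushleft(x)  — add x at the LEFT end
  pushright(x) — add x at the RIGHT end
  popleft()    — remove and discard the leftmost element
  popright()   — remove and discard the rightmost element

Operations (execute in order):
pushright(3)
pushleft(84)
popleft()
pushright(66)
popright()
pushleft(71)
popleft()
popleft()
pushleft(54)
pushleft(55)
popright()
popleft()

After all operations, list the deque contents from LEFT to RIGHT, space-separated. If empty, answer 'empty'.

Answer: empty

Derivation:
pushright(3): [3]
pushleft(84): [84, 3]
popleft(): [3]
pushright(66): [3, 66]
popright(): [3]
pushleft(71): [71, 3]
popleft(): [3]
popleft(): []
pushleft(54): [54]
pushleft(55): [55, 54]
popright(): [55]
popleft(): []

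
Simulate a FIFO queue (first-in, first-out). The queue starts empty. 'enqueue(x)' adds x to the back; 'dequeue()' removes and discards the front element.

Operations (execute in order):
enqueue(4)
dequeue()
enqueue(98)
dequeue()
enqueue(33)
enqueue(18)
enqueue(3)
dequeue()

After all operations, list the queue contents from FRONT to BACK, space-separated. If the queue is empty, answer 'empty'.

Answer: 18 3

Derivation:
enqueue(4): [4]
dequeue(): []
enqueue(98): [98]
dequeue(): []
enqueue(33): [33]
enqueue(18): [33, 18]
enqueue(3): [33, 18, 3]
dequeue(): [18, 3]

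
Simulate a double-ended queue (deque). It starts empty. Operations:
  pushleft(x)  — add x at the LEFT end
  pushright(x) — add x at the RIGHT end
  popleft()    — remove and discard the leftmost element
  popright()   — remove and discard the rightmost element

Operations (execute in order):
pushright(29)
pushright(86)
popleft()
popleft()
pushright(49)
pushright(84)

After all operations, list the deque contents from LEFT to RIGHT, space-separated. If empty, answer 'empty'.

pushright(29): [29]
pushright(86): [29, 86]
popleft(): [86]
popleft(): []
pushright(49): [49]
pushright(84): [49, 84]

Answer: 49 84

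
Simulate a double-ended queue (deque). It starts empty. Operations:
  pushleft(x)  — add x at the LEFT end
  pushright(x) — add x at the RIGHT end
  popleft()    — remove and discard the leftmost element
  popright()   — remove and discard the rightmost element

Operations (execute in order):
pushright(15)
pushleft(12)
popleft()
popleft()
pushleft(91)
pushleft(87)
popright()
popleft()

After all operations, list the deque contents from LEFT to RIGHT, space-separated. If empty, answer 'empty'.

pushright(15): [15]
pushleft(12): [12, 15]
popleft(): [15]
popleft(): []
pushleft(91): [91]
pushleft(87): [87, 91]
popright(): [87]
popleft(): []

Answer: empty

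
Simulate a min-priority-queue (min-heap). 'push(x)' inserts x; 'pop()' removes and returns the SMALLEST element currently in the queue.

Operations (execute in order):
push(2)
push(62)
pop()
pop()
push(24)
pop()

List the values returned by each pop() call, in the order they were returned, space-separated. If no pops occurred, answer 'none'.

Answer: 2 62 24

Derivation:
push(2): heap contents = [2]
push(62): heap contents = [2, 62]
pop() → 2: heap contents = [62]
pop() → 62: heap contents = []
push(24): heap contents = [24]
pop() → 24: heap contents = []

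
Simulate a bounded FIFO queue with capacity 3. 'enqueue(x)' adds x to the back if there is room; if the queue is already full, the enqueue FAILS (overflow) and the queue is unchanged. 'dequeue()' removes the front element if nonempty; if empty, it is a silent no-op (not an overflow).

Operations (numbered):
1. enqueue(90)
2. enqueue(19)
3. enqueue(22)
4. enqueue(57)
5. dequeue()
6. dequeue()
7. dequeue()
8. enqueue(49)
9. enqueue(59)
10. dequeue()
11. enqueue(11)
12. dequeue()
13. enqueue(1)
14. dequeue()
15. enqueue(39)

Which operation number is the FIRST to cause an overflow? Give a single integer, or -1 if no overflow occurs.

1. enqueue(90): size=1
2. enqueue(19): size=2
3. enqueue(22): size=3
4. enqueue(57): size=3=cap → OVERFLOW (fail)
5. dequeue(): size=2
6. dequeue(): size=1
7. dequeue(): size=0
8. enqueue(49): size=1
9. enqueue(59): size=2
10. dequeue(): size=1
11. enqueue(11): size=2
12. dequeue(): size=1
13. enqueue(1): size=2
14. dequeue(): size=1
15. enqueue(39): size=2

Answer: 4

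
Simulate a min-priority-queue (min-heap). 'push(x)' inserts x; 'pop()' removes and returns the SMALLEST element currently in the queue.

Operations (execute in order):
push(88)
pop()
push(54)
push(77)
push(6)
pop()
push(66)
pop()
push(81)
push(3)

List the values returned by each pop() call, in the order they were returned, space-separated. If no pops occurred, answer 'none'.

push(88): heap contents = [88]
pop() → 88: heap contents = []
push(54): heap contents = [54]
push(77): heap contents = [54, 77]
push(6): heap contents = [6, 54, 77]
pop() → 6: heap contents = [54, 77]
push(66): heap contents = [54, 66, 77]
pop() → 54: heap contents = [66, 77]
push(81): heap contents = [66, 77, 81]
push(3): heap contents = [3, 66, 77, 81]

Answer: 88 6 54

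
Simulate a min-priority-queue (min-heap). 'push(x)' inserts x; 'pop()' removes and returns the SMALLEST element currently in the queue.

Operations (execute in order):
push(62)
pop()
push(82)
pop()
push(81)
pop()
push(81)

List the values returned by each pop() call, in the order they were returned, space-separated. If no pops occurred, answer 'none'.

Answer: 62 82 81

Derivation:
push(62): heap contents = [62]
pop() → 62: heap contents = []
push(82): heap contents = [82]
pop() → 82: heap contents = []
push(81): heap contents = [81]
pop() → 81: heap contents = []
push(81): heap contents = [81]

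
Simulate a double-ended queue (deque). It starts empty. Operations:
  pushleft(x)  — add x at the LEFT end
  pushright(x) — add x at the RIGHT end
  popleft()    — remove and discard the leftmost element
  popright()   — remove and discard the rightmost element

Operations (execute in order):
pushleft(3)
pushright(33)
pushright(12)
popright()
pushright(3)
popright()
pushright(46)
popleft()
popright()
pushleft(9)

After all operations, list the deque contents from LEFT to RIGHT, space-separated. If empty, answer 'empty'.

pushleft(3): [3]
pushright(33): [3, 33]
pushright(12): [3, 33, 12]
popright(): [3, 33]
pushright(3): [3, 33, 3]
popright(): [3, 33]
pushright(46): [3, 33, 46]
popleft(): [33, 46]
popright(): [33]
pushleft(9): [9, 33]

Answer: 9 33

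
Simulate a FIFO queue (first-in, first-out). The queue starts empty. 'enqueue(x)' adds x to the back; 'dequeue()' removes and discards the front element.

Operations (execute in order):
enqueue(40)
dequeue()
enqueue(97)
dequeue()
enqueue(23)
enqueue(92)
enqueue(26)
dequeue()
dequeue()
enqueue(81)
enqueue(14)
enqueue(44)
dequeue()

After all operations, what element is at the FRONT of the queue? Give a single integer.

Answer: 81

Derivation:
enqueue(40): queue = [40]
dequeue(): queue = []
enqueue(97): queue = [97]
dequeue(): queue = []
enqueue(23): queue = [23]
enqueue(92): queue = [23, 92]
enqueue(26): queue = [23, 92, 26]
dequeue(): queue = [92, 26]
dequeue(): queue = [26]
enqueue(81): queue = [26, 81]
enqueue(14): queue = [26, 81, 14]
enqueue(44): queue = [26, 81, 14, 44]
dequeue(): queue = [81, 14, 44]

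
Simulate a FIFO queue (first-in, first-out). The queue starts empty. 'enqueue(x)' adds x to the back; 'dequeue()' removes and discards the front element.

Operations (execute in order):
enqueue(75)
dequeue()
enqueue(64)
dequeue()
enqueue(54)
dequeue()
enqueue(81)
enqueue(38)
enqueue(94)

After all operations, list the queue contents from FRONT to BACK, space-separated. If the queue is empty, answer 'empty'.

Answer: 81 38 94

Derivation:
enqueue(75): [75]
dequeue(): []
enqueue(64): [64]
dequeue(): []
enqueue(54): [54]
dequeue(): []
enqueue(81): [81]
enqueue(38): [81, 38]
enqueue(94): [81, 38, 94]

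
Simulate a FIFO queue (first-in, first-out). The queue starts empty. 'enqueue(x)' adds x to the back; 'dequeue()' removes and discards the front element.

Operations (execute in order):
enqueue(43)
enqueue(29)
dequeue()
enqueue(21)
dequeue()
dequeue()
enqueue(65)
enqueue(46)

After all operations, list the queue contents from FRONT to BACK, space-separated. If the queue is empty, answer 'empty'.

enqueue(43): [43]
enqueue(29): [43, 29]
dequeue(): [29]
enqueue(21): [29, 21]
dequeue(): [21]
dequeue(): []
enqueue(65): [65]
enqueue(46): [65, 46]

Answer: 65 46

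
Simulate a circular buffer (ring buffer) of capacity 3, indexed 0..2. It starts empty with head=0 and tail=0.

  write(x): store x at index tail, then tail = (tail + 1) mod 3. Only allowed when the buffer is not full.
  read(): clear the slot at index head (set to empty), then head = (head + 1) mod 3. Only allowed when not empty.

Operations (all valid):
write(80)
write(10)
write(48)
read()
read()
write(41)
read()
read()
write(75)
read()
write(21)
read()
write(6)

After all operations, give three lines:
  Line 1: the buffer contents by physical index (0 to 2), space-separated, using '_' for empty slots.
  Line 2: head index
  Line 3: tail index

Answer: 6 _ _
0
1

Derivation:
write(80): buf=[80 _ _], head=0, tail=1, size=1
write(10): buf=[80 10 _], head=0, tail=2, size=2
write(48): buf=[80 10 48], head=0, tail=0, size=3
read(): buf=[_ 10 48], head=1, tail=0, size=2
read(): buf=[_ _ 48], head=2, tail=0, size=1
write(41): buf=[41 _ 48], head=2, tail=1, size=2
read(): buf=[41 _ _], head=0, tail=1, size=1
read(): buf=[_ _ _], head=1, tail=1, size=0
write(75): buf=[_ 75 _], head=1, tail=2, size=1
read(): buf=[_ _ _], head=2, tail=2, size=0
write(21): buf=[_ _ 21], head=2, tail=0, size=1
read(): buf=[_ _ _], head=0, tail=0, size=0
write(6): buf=[6 _ _], head=0, tail=1, size=1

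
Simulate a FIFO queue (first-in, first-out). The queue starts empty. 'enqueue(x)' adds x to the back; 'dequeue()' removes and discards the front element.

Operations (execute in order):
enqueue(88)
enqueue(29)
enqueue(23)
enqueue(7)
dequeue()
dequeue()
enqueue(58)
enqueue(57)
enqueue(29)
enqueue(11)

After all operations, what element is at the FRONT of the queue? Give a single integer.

Answer: 23

Derivation:
enqueue(88): queue = [88]
enqueue(29): queue = [88, 29]
enqueue(23): queue = [88, 29, 23]
enqueue(7): queue = [88, 29, 23, 7]
dequeue(): queue = [29, 23, 7]
dequeue(): queue = [23, 7]
enqueue(58): queue = [23, 7, 58]
enqueue(57): queue = [23, 7, 58, 57]
enqueue(29): queue = [23, 7, 58, 57, 29]
enqueue(11): queue = [23, 7, 58, 57, 29, 11]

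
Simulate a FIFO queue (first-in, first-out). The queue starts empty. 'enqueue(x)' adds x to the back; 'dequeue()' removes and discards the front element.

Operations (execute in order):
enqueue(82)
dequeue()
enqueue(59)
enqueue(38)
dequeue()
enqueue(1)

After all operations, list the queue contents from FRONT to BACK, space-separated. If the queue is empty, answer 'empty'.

enqueue(82): [82]
dequeue(): []
enqueue(59): [59]
enqueue(38): [59, 38]
dequeue(): [38]
enqueue(1): [38, 1]

Answer: 38 1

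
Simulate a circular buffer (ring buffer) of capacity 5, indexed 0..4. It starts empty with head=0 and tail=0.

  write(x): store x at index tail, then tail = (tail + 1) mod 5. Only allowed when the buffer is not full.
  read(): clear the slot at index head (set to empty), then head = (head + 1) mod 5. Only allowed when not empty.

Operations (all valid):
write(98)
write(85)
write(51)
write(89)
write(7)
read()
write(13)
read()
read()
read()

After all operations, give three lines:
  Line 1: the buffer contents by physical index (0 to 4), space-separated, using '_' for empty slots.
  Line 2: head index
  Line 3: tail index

write(98): buf=[98 _ _ _ _], head=0, tail=1, size=1
write(85): buf=[98 85 _ _ _], head=0, tail=2, size=2
write(51): buf=[98 85 51 _ _], head=0, tail=3, size=3
write(89): buf=[98 85 51 89 _], head=0, tail=4, size=4
write(7): buf=[98 85 51 89 7], head=0, tail=0, size=5
read(): buf=[_ 85 51 89 7], head=1, tail=0, size=4
write(13): buf=[13 85 51 89 7], head=1, tail=1, size=5
read(): buf=[13 _ 51 89 7], head=2, tail=1, size=4
read(): buf=[13 _ _ 89 7], head=3, tail=1, size=3
read(): buf=[13 _ _ _ 7], head=4, tail=1, size=2

Answer: 13 _ _ _ 7
4
1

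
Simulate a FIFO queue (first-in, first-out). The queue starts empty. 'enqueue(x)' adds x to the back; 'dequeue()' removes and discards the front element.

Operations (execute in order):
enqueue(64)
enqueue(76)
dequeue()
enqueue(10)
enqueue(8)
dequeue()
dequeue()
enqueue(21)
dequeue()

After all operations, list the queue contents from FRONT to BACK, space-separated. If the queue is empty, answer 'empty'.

enqueue(64): [64]
enqueue(76): [64, 76]
dequeue(): [76]
enqueue(10): [76, 10]
enqueue(8): [76, 10, 8]
dequeue(): [10, 8]
dequeue(): [8]
enqueue(21): [8, 21]
dequeue(): [21]

Answer: 21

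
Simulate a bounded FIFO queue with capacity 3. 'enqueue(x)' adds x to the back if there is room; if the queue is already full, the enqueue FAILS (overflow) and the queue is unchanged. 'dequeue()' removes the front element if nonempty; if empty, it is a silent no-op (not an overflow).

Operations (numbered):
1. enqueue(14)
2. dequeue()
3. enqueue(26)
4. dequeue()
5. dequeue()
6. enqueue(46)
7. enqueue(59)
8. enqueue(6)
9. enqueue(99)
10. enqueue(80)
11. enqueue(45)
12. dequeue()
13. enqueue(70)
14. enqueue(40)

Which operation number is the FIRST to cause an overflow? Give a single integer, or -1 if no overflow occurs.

1. enqueue(14): size=1
2. dequeue(): size=0
3. enqueue(26): size=1
4. dequeue(): size=0
5. dequeue(): empty, no-op, size=0
6. enqueue(46): size=1
7. enqueue(59): size=2
8. enqueue(6): size=3
9. enqueue(99): size=3=cap → OVERFLOW (fail)
10. enqueue(80): size=3=cap → OVERFLOW (fail)
11. enqueue(45): size=3=cap → OVERFLOW (fail)
12. dequeue(): size=2
13. enqueue(70): size=3
14. enqueue(40): size=3=cap → OVERFLOW (fail)

Answer: 9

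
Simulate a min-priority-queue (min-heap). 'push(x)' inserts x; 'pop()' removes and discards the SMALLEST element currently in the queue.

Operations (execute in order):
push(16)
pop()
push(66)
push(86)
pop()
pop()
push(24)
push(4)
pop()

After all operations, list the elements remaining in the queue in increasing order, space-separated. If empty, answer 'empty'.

push(16): heap contents = [16]
pop() → 16: heap contents = []
push(66): heap contents = [66]
push(86): heap contents = [66, 86]
pop() → 66: heap contents = [86]
pop() → 86: heap contents = []
push(24): heap contents = [24]
push(4): heap contents = [4, 24]
pop() → 4: heap contents = [24]

Answer: 24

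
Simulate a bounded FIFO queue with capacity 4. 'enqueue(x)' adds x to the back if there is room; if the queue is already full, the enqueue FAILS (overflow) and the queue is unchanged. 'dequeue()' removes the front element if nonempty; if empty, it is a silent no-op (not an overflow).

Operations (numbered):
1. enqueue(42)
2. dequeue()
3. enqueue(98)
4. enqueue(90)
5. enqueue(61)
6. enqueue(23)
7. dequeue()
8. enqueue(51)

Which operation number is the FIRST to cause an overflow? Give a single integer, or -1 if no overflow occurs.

1. enqueue(42): size=1
2. dequeue(): size=0
3. enqueue(98): size=1
4. enqueue(90): size=2
5. enqueue(61): size=3
6. enqueue(23): size=4
7. dequeue(): size=3
8. enqueue(51): size=4

Answer: -1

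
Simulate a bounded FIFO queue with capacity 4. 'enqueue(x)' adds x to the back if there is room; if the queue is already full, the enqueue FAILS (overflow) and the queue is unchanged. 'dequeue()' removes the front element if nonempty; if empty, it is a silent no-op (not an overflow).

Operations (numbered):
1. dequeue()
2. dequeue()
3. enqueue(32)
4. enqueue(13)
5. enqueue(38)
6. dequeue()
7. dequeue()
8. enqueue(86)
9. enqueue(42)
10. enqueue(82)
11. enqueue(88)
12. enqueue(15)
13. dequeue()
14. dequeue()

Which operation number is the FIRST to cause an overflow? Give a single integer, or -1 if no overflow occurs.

Answer: 11

Derivation:
1. dequeue(): empty, no-op, size=0
2. dequeue(): empty, no-op, size=0
3. enqueue(32): size=1
4. enqueue(13): size=2
5. enqueue(38): size=3
6. dequeue(): size=2
7. dequeue(): size=1
8. enqueue(86): size=2
9. enqueue(42): size=3
10. enqueue(82): size=4
11. enqueue(88): size=4=cap → OVERFLOW (fail)
12. enqueue(15): size=4=cap → OVERFLOW (fail)
13. dequeue(): size=3
14. dequeue(): size=2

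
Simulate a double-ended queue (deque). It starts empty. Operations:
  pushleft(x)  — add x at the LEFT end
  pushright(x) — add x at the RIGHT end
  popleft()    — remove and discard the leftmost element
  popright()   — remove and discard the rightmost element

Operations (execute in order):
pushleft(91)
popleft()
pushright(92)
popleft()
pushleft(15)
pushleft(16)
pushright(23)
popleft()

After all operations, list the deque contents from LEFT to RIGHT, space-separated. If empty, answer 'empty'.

Answer: 15 23

Derivation:
pushleft(91): [91]
popleft(): []
pushright(92): [92]
popleft(): []
pushleft(15): [15]
pushleft(16): [16, 15]
pushright(23): [16, 15, 23]
popleft(): [15, 23]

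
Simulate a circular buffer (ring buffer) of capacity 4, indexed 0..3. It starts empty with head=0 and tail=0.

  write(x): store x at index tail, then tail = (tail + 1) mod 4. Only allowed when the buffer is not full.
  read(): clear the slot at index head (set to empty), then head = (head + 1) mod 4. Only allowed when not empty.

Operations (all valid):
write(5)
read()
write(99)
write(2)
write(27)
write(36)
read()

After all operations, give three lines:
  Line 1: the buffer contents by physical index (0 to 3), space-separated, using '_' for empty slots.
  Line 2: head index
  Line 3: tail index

Answer: 36 _ 2 27
2
1

Derivation:
write(5): buf=[5 _ _ _], head=0, tail=1, size=1
read(): buf=[_ _ _ _], head=1, tail=1, size=0
write(99): buf=[_ 99 _ _], head=1, tail=2, size=1
write(2): buf=[_ 99 2 _], head=1, tail=3, size=2
write(27): buf=[_ 99 2 27], head=1, tail=0, size=3
write(36): buf=[36 99 2 27], head=1, tail=1, size=4
read(): buf=[36 _ 2 27], head=2, tail=1, size=3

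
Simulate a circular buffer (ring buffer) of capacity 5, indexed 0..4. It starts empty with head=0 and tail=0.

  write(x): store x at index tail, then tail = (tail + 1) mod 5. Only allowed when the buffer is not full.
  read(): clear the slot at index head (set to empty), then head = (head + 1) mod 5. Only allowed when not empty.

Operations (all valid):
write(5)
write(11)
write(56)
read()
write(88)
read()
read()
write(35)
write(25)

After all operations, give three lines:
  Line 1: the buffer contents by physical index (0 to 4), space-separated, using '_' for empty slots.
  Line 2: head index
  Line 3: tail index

write(5): buf=[5 _ _ _ _], head=0, tail=1, size=1
write(11): buf=[5 11 _ _ _], head=0, tail=2, size=2
write(56): buf=[5 11 56 _ _], head=0, tail=3, size=3
read(): buf=[_ 11 56 _ _], head=1, tail=3, size=2
write(88): buf=[_ 11 56 88 _], head=1, tail=4, size=3
read(): buf=[_ _ 56 88 _], head=2, tail=4, size=2
read(): buf=[_ _ _ 88 _], head=3, tail=4, size=1
write(35): buf=[_ _ _ 88 35], head=3, tail=0, size=2
write(25): buf=[25 _ _ 88 35], head=3, tail=1, size=3

Answer: 25 _ _ 88 35
3
1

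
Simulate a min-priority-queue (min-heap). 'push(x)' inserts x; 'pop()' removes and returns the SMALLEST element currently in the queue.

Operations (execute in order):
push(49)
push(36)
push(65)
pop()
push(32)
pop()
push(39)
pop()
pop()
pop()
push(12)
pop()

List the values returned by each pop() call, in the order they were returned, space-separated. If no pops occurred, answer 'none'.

push(49): heap contents = [49]
push(36): heap contents = [36, 49]
push(65): heap contents = [36, 49, 65]
pop() → 36: heap contents = [49, 65]
push(32): heap contents = [32, 49, 65]
pop() → 32: heap contents = [49, 65]
push(39): heap contents = [39, 49, 65]
pop() → 39: heap contents = [49, 65]
pop() → 49: heap contents = [65]
pop() → 65: heap contents = []
push(12): heap contents = [12]
pop() → 12: heap contents = []

Answer: 36 32 39 49 65 12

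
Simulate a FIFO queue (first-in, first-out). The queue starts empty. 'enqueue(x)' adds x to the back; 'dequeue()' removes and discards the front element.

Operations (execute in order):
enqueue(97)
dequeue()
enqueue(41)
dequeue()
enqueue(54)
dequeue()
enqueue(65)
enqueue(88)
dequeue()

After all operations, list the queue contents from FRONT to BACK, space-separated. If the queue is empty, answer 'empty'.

enqueue(97): [97]
dequeue(): []
enqueue(41): [41]
dequeue(): []
enqueue(54): [54]
dequeue(): []
enqueue(65): [65]
enqueue(88): [65, 88]
dequeue(): [88]

Answer: 88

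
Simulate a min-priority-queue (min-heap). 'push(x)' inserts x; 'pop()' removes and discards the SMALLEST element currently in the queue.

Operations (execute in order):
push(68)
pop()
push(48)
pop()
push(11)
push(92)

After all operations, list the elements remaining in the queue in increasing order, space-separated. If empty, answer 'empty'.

Answer: 11 92

Derivation:
push(68): heap contents = [68]
pop() → 68: heap contents = []
push(48): heap contents = [48]
pop() → 48: heap contents = []
push(11): heap contents = [11]
push(92): heap contents = [11, 92]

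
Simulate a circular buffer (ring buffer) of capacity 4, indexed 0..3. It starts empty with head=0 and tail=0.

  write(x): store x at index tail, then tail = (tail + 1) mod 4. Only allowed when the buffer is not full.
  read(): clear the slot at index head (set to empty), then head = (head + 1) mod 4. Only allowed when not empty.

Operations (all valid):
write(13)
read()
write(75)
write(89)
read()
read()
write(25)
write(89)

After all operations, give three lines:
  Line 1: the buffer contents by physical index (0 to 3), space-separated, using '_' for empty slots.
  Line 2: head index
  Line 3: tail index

write(13): buf=[13 _ _ _], head=0, tail=1, size=1
read(): buf=[_ _ _ _], head=1, tail=1, size=0
write(75): buf=[_ 75 _ _], head=1, tail=2, size=1
write(89): buf=[_ 75 89 _], head=1, tail=3, size=2
read(): buf=[_ _ 89 _], head=2, tail=3, size=1
read(): buf=[_ _ _ _], head=3, tail=3, size=0
write(25): buf=[_ _ _ 25], head=3, tail=0, size=1
write(89): buf=[89 _ _ 25], head=3, tail=1, size=2

Answer: 89 _ _ 25
3
1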